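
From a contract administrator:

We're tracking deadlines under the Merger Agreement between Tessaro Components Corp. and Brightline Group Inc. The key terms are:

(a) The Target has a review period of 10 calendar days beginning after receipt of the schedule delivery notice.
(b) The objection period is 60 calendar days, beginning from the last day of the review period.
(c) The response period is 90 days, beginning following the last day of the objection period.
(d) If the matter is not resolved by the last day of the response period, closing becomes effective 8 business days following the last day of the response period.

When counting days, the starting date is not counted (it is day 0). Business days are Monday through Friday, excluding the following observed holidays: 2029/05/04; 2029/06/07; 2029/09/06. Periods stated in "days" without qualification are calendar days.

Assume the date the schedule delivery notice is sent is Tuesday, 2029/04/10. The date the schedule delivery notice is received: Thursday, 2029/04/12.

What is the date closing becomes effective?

The last day of the review period: 2029/04/12 + 10 days = 2029/04/22.
Adding 60 calendar days to 2029/04/22 gives 2029/06/21, which is the last day of the objection period.
The last day of the response period: 2029/06/21 + 90 days = 2029/09/19.
The date closing becomes effective: 8 business days after Wednesday, 2029/09/19, skipping weekends — Sep 20, Sep 21, Sep 24, Sep 25, Sep 26, Sep 27, Sep 28, Oct 1 — lands on Monday, 2029/10/01.

2029/10/01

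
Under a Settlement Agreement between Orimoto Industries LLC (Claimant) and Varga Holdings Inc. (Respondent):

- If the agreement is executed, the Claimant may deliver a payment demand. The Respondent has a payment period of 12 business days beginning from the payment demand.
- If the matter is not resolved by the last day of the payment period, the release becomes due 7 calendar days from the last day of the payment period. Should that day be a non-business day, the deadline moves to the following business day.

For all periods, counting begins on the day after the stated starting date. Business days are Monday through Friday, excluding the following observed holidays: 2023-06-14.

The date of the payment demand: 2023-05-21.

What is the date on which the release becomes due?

2023-06-13

The last day of the payment period: 12 business days after Sunday, 2023-05-21, skipping weekends — May 22, May 23, May 24, May 25, …, Jun 2, Jun 5, Jun 6 — lands on Tuesday, 2023-06-06.
The date on which the release becomes due: 7 calendar days after 2023-06-06 is 2023-06-13. 2023-06-13 is a Tuesday and is not a listed holiday, so no roll-forward applies.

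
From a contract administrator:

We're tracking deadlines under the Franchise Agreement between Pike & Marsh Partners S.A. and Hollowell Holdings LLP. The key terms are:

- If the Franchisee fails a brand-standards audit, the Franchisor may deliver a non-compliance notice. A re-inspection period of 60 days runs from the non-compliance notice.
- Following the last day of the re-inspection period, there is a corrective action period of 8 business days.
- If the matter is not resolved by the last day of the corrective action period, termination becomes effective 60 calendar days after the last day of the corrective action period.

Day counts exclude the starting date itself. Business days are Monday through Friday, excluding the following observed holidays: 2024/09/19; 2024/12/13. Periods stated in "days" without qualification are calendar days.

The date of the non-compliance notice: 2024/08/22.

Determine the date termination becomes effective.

2024/12/30

The last day of the re-inspection period: 60 calendar days after 2024/08/22 is 2024/10/21.
The last day of the corrective action period: 8 business days after Monday, 2024/10/21, skipping weekends — Oct 22, Oct 23, Oct 24, Oct 25, Oct 28, Oct 29, Oct 30, Oct 31 — lands on Thursday, 2024/10/31.
The date termination becomes effective: 60 calendar days after 2024/10/31 is 2024/12/30.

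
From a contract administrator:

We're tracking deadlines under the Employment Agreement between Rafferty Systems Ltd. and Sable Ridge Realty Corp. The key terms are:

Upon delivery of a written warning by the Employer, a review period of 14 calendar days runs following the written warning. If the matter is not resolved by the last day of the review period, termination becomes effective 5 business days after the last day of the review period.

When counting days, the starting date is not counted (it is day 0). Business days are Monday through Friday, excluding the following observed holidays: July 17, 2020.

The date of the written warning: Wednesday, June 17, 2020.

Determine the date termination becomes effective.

The last day of the review period: 14 calendar days after June 17, 2020 is July 1, 2020.
From Wednesday, July 1, 2020, 5 business days (Jul 2, Jul 3, Jul 6, Jul 7, Jul 8, skipping weekends) brings us to Wednesday, July 8, 2020, which is the date termination becomes effective.

July 8, 2020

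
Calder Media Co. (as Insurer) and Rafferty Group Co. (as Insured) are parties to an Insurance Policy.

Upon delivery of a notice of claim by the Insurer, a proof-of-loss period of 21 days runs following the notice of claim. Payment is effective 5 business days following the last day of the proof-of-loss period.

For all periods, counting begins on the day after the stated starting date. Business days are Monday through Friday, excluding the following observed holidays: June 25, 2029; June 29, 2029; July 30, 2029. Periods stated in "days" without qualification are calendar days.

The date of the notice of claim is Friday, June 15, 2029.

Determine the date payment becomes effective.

The last day of the proof-of-loss period: June 15, 2029 + 21 days = July 6, 2029.
From Friday, July 6, 2029, 5 business days (Jul 9, Jul 10, Jul 11, Jul 12, Jul 13, skipping weekends) brings us to Friday, July 13, 2029, which is the date payment becomes effective.

July 13, 2029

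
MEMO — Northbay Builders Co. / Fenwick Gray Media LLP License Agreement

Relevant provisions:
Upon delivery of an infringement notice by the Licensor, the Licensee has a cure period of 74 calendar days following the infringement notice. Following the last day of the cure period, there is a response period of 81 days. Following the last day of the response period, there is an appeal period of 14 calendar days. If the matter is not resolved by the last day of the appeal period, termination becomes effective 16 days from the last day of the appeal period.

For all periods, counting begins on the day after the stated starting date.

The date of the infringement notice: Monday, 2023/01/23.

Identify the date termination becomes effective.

2023/07/27

The last day of the cure period: 2023/01/23 + 74 days = 2023/04/07.
The last day of the response period: 81 calendar days after 2023/04/07 is 2023/06/27.
The last day of the appeal period: 14 calendar days after 2023/06/27 is 2023/07/11.
The date termination becomes effective: 2023/07/11 + 16 days = 2023/07/27.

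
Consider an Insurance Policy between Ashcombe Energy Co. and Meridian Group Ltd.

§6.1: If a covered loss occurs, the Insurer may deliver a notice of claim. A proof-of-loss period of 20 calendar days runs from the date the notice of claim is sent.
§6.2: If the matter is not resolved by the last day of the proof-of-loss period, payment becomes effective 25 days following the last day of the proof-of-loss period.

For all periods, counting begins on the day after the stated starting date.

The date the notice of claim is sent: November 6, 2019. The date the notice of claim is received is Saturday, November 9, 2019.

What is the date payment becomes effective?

December 21, 2019

The last day of the proof-of-loss period: November 6, 2019 + 20 days = November 26, 2019.
The date payment becomes effective: November 26, 2019 + 25 days = December 21, 2019.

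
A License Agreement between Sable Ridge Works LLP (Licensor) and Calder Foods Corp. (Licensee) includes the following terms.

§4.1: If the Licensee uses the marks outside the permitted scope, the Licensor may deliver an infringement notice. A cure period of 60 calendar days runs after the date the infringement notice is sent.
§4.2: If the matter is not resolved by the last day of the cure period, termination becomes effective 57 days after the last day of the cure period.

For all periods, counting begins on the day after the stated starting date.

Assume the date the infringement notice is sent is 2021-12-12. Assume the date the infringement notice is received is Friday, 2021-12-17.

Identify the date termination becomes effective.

2022-04-08

The last day of the cure period: 2021-12-12 + 60 days = 2022-02-10.
Adding 57 calendar days to 2022-02-10 gives 2022-04-08, which is the date termination becomes effective.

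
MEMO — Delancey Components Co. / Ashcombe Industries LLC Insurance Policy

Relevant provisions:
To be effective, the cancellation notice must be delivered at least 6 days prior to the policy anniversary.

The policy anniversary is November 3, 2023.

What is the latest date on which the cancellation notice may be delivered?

October 28, 2023

November 3, 2023 minus 6 days is October 28, 2023.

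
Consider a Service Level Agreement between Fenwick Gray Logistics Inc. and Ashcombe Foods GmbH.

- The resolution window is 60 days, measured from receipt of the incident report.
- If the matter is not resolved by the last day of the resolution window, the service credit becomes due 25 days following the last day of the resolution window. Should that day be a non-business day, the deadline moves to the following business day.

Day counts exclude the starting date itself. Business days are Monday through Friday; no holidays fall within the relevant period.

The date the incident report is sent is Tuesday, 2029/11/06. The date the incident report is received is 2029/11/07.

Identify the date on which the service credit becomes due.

2030/01/31

Adding 60 calendar days to 2029/11/07 gives 2030/01/06, which is the last day of the resolution window.
Adding 25 calendar days to 2030/01/06 gives 2030/01/31, which is the date on which the service credit becomes due. 2030/01/31 is a Thursday, so no roll-forward applies.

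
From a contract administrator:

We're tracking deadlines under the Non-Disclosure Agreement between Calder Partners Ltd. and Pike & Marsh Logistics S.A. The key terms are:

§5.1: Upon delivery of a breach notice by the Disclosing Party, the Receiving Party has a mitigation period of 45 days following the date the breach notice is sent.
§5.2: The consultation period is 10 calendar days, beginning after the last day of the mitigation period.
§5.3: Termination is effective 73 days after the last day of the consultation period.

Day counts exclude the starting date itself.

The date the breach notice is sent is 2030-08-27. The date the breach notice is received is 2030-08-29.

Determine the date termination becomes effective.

2031-01-02

The last day of the mitigation period: 45 calendar days after 2030-08-27 is 2030-10-11.
The last day of the consultation period: 2030-10-11 + 10 days = 2030-10-21.
Adding 73 calendar days to 2030-10-21 gives 2031-01-02, which is the date termination becomes effective.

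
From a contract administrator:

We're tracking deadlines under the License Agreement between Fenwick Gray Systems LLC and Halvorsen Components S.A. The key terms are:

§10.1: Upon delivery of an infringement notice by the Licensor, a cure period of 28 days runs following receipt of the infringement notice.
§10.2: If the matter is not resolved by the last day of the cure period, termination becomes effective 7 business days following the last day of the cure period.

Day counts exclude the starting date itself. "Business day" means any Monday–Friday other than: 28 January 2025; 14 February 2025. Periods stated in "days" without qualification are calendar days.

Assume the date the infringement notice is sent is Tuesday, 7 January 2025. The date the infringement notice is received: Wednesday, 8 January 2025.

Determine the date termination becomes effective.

17 February 2025

Adding 28 calendar days to 8 January 2025 gives 5 February 2025, which is the last day of the cure period.
The date termination becomes effective: counting 7 business days from Wednesday, 5 February 2025 (Feb 6, Feb 7, Feb 10, Feb 11, Feb 12, Feb 13, Feb 17, skipping weekends and the listed holiday on Feb 14) reaches Monday, 17 February 2025.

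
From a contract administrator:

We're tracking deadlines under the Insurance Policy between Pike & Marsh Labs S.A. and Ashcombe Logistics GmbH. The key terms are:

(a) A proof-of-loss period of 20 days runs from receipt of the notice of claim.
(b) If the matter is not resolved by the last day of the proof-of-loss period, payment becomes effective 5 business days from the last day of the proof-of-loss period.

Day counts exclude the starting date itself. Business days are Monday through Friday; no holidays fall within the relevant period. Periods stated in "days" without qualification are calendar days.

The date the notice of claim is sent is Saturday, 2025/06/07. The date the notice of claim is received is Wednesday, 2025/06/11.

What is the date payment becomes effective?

Adding 20 calendar days to 2025/06/11 gives 2025/07/01, which is the last day of the proof-of-loss period.
The date payment becomes effective: 5 business days after Tuesday, 2025/07/01, skipping weekends — Jul 2, Jul 3, Jul 4, Jul 7, Jul 8 — lands on Tuesday, 2025/07/08.

2025/07/08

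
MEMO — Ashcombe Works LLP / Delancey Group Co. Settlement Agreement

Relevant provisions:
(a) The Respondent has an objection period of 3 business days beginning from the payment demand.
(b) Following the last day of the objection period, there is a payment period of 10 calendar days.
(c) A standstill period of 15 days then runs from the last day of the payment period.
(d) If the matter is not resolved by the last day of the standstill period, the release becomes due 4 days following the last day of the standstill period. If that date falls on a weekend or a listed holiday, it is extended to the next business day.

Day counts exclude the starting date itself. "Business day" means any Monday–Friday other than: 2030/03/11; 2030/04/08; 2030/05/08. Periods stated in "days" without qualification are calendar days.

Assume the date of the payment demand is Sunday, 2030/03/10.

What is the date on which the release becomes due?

2030/04/12

From Sunday, 2030/03/10, 3 business days (Mar 12, Mar 13, Mar 14, skipping weekends and the listed holiday on Mar 11) brings us to Thursday, 2030/03/14, which is the last day of the objection period.
The last day of the payment period: 10 calendar days after 2030/03/14 is 2030/03/24.
The last day of the standstill period: 15 calendar days after 2030/03/24 is 2030/04/08.
The date on which the release becomes due: 2030/04/08 + 4 days = 2030/04/12. 2030/04/12 is a Friday and is not a listed holiday, so no roll-forward applies.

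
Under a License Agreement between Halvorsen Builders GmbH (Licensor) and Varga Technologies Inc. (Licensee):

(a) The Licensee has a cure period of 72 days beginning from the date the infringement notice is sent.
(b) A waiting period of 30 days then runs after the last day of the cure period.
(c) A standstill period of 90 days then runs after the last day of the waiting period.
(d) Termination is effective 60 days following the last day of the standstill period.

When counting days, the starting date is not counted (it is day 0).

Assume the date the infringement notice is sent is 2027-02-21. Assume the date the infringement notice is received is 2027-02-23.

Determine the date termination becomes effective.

2027-10-31

The last day of the cure period: 2027-02-21 + 72 days = 2027-05-04.
Adding 30 calendar days to 2027-05-04 gives 2027-06-03, which is the last day of the waiting period.
The last day of the standstill period: 90 calendar days after 2027-06-03 is 2027-09-01.
The date termination becomes effective: 2027-09-01 + 60 days = 2027-10-31.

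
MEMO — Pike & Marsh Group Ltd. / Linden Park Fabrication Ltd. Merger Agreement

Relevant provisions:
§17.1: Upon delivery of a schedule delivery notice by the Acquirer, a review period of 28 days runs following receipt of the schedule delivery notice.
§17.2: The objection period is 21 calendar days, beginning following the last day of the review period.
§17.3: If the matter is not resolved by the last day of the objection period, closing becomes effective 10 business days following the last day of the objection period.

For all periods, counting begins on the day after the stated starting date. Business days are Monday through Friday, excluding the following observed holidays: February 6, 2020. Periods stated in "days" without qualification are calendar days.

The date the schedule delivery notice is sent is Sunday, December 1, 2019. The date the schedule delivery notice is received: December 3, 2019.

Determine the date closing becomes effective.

The last day of the review period: December 3, 2019 + 28 days = December 31, 2019.
Adding 21 calendar days to December 31, 2019 gives January 21, 2020, which is the last day of the objection period.
The date closing becomes effective: 10 business days after Tuesday, January 21, 2020, skipping weekends — Jan 22, Jan 23, Jan 24, Jan 27, Jan 28, Jan 29, Jan 30, Jan 31, Feb 3, Feb 4 — lands on Tuesday, February 4, 2020.

February 4, 2020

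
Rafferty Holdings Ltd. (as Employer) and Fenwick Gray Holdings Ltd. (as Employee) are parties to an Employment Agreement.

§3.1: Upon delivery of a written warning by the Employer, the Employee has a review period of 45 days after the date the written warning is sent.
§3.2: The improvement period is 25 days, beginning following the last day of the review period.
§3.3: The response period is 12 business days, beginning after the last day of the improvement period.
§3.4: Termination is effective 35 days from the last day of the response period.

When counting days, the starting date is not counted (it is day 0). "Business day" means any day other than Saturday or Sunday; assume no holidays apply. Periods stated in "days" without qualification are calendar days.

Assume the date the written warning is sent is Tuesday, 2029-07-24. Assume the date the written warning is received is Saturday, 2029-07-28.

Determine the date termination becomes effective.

The last day of the review period: 45 calendar days after 2029-07-24 is 2029-09-07.
The last day of the improvement period: 25 calendar days after 2029-09-07 is 2029-10-02.
The last day of the response period: counting 12 business days from Tuesday, 2029-10-02 (Oct 3, Oct 4, Oct 5, Oct 8, …, Oct 16, Oct 17, Oct 18, skipping weekends) reaches Thursday, 2029-10-18.
Adding 35 calendar days to 2029-10-18 gives 2029-11-22, which is the date termination becomes effective.

2029-11-22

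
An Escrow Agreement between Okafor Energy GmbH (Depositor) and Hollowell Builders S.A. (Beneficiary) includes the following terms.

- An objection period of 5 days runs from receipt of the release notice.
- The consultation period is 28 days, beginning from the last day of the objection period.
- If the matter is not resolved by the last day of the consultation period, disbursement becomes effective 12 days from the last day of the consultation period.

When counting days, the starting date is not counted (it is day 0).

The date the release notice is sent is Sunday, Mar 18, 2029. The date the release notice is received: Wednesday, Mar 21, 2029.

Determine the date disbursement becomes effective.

May 5, 2029

The last day of the objection period: Mar 21, 2029 + 5 days = Mar 26, 2029.
Adding 28 calendar days to Mar 26, 2029 gives Apr 23, 2029, which is the last day of the consultation period.
The date disbursement becomes effective: Apr 23, 2029 + 12 days = May 5, 2029.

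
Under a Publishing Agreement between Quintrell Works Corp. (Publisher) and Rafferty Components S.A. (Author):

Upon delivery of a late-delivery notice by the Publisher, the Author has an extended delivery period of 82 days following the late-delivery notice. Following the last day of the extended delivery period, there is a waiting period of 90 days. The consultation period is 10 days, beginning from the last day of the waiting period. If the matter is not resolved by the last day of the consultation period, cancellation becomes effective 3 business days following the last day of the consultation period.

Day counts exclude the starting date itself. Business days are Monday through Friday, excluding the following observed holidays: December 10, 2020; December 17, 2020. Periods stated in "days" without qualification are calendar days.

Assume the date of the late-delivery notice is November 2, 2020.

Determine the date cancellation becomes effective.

May 6, 2021

The last day of the extended delivery period: 82 calendar days after November 2, 2020 is January 23, 2021.
The last day of the waiting period: January 23, 2021 + 90 days = April 23, 2021.
Adding 10 calendar days to April 23, 2021 gives May 3, 2021, which is the last day of the consultation period.
From Monday, May 3, 2021, 3 business days (May 4, May 5, May 6, skipping weekends) brings us to Thursday, May 6, 2021, which is the date cancellation becomes effective.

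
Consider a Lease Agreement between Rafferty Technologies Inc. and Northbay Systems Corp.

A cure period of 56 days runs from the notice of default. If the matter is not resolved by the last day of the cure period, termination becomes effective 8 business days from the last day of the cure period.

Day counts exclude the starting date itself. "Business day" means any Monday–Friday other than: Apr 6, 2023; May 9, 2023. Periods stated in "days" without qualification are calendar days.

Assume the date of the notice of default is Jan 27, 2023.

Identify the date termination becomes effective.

The last day of the cure period: Jan 27, 2023 + 56 days = Mar 24, 2023.
The date termination becomes effective: counting 8 business days from Friday, Mar 24, 2023 (Mar 27, Mar 28, Mar 29, Mar 30, Mar 31, Apr 3, Apr 4, Apr 5, skipping weekends) reaches Wednesday, Apr 5, 2023.

Apr 5, 2023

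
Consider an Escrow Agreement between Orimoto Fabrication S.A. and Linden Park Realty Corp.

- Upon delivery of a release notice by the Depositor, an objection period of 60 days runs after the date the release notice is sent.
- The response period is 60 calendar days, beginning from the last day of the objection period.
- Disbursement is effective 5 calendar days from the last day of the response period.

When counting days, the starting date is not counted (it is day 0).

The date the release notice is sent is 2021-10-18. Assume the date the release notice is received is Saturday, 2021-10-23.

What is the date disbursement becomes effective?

The last day of the objection period: 2021-10-18 + 60 days = 2021-12-17.
Adding 60 calendar days to 2021-12-17 gives 2022-02-15, which is the last day of the response period.
The date disbursement becomes effective: 2022-02-15 + 5 days = 2022-02-20.

2022-02-20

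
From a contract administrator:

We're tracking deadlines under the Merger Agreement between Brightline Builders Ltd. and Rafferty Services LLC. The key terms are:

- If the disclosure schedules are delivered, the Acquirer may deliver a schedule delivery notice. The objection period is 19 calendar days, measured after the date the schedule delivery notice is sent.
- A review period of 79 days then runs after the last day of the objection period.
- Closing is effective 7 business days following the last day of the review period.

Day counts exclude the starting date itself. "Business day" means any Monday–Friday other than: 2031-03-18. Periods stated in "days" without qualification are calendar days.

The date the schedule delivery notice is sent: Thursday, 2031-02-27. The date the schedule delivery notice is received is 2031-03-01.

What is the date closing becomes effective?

The last day of the objection period: 19 calendar days after 2031-02-27 is 2031-03-18.
The last day of the review period: 2031-03-18 + 79 days = 2031-06-05.
The date closing becomes effective: 7 business days after Thursday, 2031-06-05, skipping weekends — Jun 6, Jun 9, Jun 10, Jun 11, Jun 12, Jun 13, Jun 16 — lands on Monday, 2031-06-16.

2031-06-16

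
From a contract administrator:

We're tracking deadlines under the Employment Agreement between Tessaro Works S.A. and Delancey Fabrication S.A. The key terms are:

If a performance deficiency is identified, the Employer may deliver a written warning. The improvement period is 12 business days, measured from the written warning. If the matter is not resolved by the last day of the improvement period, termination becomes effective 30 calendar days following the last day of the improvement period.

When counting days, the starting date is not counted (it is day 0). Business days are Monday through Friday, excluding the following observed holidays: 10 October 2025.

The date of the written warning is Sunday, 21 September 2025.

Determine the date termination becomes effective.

6 November 2025

From Sunday, 21 September 2025, 12 business days (Sep 22, Sep 23, Sep 24, Sep 25, …, Oct 3, Oct 6, Oct 7, skipping weekends) brings us to Tuesday, 7 October 2025, which is the last day of the improvement period.
Adding 30 calendar days to 7 October 2025 gives 6 November 2025, which is the date termination becomes effective.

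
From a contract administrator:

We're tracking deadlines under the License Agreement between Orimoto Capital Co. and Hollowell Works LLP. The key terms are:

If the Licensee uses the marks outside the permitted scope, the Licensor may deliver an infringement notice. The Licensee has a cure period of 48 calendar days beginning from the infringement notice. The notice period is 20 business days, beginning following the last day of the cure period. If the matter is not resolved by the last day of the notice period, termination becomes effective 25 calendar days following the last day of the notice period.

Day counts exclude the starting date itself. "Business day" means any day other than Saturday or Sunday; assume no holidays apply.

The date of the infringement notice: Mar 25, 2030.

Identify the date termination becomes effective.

The last day of the cure period: 48 calendar days after Mar 25, 2030 is May 12, 2030.
The last day of the notice period: 20 business days after Sunday, May 12, 2030, skipping weekends — May 13, May 14, May 15, May 16, …, Jun 5, Jun 6, Jun 7 — lands on Friday, Jun 7, 2030.
The date termination becomes effective: 25 calendar days after Jun 7, 2030 is Jul 2, 2030.

Jul 2, 2030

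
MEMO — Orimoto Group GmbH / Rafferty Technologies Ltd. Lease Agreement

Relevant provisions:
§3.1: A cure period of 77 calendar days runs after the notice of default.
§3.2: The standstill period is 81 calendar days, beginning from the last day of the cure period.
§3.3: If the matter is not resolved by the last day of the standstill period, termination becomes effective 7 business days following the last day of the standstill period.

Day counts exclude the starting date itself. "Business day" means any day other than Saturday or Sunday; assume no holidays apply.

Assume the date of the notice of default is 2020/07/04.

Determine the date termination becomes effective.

The last day of the cure period: 2020/07/04 + 77 days = 2020/09/19.
The last day of the standstill period: 81 calendar days after 2020/09/19 is 2020/12/09.
The date termination becomes effective: counting 7 business days from Wednesday, 2020/12/09 (Dec 10, Dec 11, Dec 14, Dec 15, Dec 16, Dec 17, Dec 18, skipping weekends) reaches Friday, 2020/12/18.

2020/12/18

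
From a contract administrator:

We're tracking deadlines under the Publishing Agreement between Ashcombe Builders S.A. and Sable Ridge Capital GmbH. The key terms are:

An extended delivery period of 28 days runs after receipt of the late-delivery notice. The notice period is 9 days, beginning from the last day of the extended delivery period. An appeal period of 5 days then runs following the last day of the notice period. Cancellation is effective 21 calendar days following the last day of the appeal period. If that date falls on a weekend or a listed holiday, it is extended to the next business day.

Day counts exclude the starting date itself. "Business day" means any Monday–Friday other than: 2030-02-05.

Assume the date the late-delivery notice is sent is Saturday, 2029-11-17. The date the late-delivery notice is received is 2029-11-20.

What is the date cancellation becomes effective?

2030-01-22

The last day of the extended delivery period: 28 calendar days after 2029-11-20 is 2029-12-18.
The last day of the notice period: 2029-12-18 + 9 days = 2029-12-27.
The last day of the appeal period: 5 calendar days after 2029-12-27 is 2030-01-01.
Adding 21 calendar days to 2030-01-01 gives 2030-01-22, which is the date cancellation becomes effective. 2030-01-22 is a Tuesday and is not a listed holiday, so no roll-forward applies.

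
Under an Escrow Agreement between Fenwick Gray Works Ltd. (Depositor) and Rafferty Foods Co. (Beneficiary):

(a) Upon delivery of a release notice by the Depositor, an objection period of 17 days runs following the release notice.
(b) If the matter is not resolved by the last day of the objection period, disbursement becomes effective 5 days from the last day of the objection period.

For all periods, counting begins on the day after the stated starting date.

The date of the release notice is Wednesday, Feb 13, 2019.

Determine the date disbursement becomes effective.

Mar 7, 2019

The last day of the objection period: Feb 13, 2019 + 17 days = Mar 2, 2019.
The date disbursement becomes effective: 5 calendar days after Mar 2, 2019 is Mar 7, 2019.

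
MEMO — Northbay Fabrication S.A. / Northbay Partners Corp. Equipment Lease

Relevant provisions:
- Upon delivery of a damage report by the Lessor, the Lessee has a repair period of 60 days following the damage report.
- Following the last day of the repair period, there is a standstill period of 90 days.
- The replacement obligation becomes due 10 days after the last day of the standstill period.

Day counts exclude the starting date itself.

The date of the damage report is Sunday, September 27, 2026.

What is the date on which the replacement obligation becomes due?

March 6, 2027

The last day of the repair period: September 27, 2026 + 60 days = November 26, 2026.
The last day of the standstill period: 90 calendar days after November 26, 2026 is February 24, 2027.
Adding 10 calendar days to February 24, 2027 gives March 6, 2027, which is the date on which the replacement obligation becomes due.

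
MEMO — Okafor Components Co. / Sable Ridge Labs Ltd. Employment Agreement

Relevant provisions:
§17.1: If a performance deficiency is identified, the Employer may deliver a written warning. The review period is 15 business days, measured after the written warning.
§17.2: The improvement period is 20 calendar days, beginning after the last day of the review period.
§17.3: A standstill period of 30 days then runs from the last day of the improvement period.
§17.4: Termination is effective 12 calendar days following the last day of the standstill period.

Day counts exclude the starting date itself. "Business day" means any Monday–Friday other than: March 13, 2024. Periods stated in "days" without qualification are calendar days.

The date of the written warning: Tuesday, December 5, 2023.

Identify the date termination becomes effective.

The last day of the review period: 15 business days after Tuesday, December 5, 2023, skipping weekends — Dec 6, Dec 7, Dec 8, Dec 11, …, Dec 22, Dec 25, Dec 26 — lands on Tuesday, December 26, 2023.
Adding 20 calendar days to December 26, 2023 gives January 15, 2024, which is the last day of the improvement period.
The last day of the standstill period: January 15, 2024 + 30 days = February 14, 2024.
The date termination becomes effective: 12 calendar days after February 14, 2024 is February 26, 2024.

February 26, 2024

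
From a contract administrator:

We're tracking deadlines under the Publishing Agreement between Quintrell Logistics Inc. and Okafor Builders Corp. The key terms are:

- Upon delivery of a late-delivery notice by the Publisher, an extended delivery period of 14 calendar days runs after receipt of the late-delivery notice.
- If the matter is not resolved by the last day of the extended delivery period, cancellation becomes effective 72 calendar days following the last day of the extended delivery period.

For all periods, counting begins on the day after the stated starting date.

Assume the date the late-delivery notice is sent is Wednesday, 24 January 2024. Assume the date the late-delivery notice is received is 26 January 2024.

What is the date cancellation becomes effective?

Adding 14 calendar days to 26 January 2024 gives 9 February 2024, which is the last day of the extended delivery period.
The date cancellation becomes effective: 9 February 2024 + 72 days = 21 April 2024.

21 April 2024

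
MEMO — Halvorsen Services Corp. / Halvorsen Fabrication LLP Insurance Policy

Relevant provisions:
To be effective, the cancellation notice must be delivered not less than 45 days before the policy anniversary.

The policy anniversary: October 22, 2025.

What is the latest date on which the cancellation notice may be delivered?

October 22, 2025 minus 45 days is September 7, 2025.

September 7, 2025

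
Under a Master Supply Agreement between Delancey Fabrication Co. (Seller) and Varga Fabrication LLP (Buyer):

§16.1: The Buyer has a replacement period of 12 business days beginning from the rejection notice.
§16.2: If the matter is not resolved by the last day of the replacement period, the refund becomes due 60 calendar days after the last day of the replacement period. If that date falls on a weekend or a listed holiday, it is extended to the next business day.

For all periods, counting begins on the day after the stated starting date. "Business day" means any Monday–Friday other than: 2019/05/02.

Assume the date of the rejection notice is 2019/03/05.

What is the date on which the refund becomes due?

From Tuesday, 2019/03/05, 12 business days (Mar 6, Mar 7, Mar 8, Mar 11, …, Mar 19, Mar 20, Mar 21, skipping weekends) brings us to Thursday, 2019/03/21, which is the last day of the replacement period.
The date on which the refund becomes due: 60 calendar days after 2019/03/21 is 2019/05/20. 2019/05/20 is a Monday and is not a listed holiday, so no roll-forward applies.

2019/05/20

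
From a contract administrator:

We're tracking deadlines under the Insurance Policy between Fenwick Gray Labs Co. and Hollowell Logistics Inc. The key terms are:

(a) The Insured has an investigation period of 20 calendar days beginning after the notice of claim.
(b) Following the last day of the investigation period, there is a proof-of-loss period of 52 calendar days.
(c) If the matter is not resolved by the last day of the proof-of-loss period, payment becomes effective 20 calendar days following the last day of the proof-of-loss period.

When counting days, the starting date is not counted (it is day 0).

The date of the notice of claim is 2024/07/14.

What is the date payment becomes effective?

2024/10/14

The last day of the investigation period: 2024/07/14 + 20 days = 2024/08/03.
The last day of the proof-of-loss period: 52 calendar days after 2024/08/03 is 2024/09/24.
Adding 20 calendar days to 2024/09/24 gives 2024/10/14, which is the date payment becomes effective.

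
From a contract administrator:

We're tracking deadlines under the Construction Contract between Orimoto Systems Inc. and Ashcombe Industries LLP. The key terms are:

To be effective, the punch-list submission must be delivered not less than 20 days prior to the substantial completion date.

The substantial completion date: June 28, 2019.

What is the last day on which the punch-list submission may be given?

June 8, 2019

June 28, 2019 minus 20 days is June 8, 2019.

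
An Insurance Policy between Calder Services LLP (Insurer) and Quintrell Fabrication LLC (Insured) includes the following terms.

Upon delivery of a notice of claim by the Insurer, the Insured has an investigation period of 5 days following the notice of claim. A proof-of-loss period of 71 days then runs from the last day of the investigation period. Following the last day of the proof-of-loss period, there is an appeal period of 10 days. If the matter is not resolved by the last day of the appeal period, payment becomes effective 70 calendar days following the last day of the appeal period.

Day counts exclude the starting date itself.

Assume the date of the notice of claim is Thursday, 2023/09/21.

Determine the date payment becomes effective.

The last day of the investigation period: 2023/09/21 + 5 days = 2023/09/26.
Adding 71 calendar days to 2023/09/26 gives 2023/12/06, which is the last day of the proof-of-loss period.
The last day of the appeal period: 10 calendar days after 2023/12/06 is 2023/12/16.
The date payment becomes effective: 2023/12/16 + 70 days = 2024/02/24.

2024/02/24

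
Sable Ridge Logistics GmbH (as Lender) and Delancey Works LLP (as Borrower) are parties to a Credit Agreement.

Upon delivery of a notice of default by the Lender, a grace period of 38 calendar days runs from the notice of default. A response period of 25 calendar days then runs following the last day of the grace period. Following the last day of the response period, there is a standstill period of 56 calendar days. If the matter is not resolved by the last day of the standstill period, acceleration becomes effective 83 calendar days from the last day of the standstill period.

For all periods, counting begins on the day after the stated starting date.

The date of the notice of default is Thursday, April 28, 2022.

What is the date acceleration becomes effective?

Adding 38 calendar days to April 28, 2022 gives June 5, 2022, which is the last day of the grace period.
The last day of the response period: 25 calendar days after June 5, 2022 is June 30, 2022.
The last day of the standstill period: June 30, 2022 + 56 days = August 25, 2022.
The date acceleration becomes effective: August 25, 2022 + 83 days = November 16, 2022.

November 16, 2022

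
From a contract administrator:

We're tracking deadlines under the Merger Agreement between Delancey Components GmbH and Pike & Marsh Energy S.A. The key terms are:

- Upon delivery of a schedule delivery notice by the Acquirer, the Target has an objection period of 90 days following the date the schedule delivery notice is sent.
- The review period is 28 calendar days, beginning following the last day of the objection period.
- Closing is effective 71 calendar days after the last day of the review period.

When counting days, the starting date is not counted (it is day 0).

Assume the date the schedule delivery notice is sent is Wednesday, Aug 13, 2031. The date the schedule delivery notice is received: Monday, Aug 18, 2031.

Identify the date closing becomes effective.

The last day of the objection period: 90 calendar days after Aug 13, 2031 is Nov 11, 2031.
The last day of the review period: Nov 11, 2031 + 28 days = Dec 9, 2031.
The date closing becomes effective: Dec 9, 2031 + 71 days = Feb 18, 2032.

Feb 18, 2032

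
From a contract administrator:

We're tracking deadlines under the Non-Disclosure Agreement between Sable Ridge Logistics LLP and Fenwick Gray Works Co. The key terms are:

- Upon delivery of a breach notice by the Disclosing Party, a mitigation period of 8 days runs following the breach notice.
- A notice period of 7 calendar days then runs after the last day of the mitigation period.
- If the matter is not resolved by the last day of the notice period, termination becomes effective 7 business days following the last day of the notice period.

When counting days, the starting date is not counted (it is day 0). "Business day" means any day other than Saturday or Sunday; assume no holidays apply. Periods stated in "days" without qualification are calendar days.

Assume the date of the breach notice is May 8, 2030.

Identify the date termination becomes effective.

Adding 8 calendar days to May 8, 2030 gives May 16, 2030, which is the last day of the mitigation period.
Adding 7 calendar days to May 16, 2030 gives May 23, 2030, which is the last day of the notice period.
From Thursday, May 23, 2030, 7 business days (May 24, May 27, May 28, May 29, May 30, May 31, Jun 3, skipping weekends) brings us to Monday, Jun 3, 2030, which is the date termination becomes effective.

Jun 3, 2030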